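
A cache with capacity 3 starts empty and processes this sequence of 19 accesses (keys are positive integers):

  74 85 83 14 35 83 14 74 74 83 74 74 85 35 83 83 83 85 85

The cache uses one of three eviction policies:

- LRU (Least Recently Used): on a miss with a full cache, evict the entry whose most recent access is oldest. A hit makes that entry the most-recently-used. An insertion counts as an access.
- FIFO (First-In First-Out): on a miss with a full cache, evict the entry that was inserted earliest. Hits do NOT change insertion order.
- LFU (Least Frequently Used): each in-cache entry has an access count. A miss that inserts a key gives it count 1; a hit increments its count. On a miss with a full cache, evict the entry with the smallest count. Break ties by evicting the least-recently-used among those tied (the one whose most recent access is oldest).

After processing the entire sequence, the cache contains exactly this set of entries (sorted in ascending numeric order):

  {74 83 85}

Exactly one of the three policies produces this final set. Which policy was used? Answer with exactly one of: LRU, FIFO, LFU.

Answer: LFU

Derivation:
Simulating under each policy and comparing final sets:
  LRU: final set = {35 83 85} -> differs
  FIFO: final set = {35 83 85} -> differs
  LFU: final set = {74 83 85} -> MATCHES target
Only LFU produces the target set.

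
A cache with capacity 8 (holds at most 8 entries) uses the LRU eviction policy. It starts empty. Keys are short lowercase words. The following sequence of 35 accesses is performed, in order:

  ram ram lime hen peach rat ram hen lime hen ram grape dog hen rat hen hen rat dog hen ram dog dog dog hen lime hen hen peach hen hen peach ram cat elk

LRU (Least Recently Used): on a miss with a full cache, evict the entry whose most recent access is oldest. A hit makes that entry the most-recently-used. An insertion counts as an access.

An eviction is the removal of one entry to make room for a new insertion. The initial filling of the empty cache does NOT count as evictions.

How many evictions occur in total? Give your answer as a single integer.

LRU simulation (capacity=8):
  1. access ram: MISS. Cache (LRU->MRU): [ram]
  2. access ram: HIT. Cache (LRU->MRU): [ram]
  3. access lime: MISS. Cache (LRU->MRU): [ram lime]
  4. access hen: MISS. Cache (LRU->MRU): [ram lime hen]
  5. access peach: MISS. Cache (LRU->MRU): [ram lime hen peach]
  6. access rat: MISS. Cache (LRU->MRU): [ram lime hen peach rat]
  7. access ram: HIT. Cache (LRU->MRU): [lime hen peach rat ram]
  8. access hen: HIT. Cache (LRU->MRU): [lime peach rat ram hen]
  9. access lime: HIT. Cache (LRU->MRU): [peach rat ram hen lime]
  10. access hen: HIT. Cache (LRU->MRU): [peach rat ram lime hen]
  11. access ram: HIT. Cache (LRU->MRU): [peach rat lime hen ram]
  12. access grape: MISS. Cache (LRU->MRU): [peach rat lime hen ram grape]
  13. access dog: MISS. Cache (LRU->MRU): [peach rat lime hen ram grape dog]
  14. access hen: HIT. Cache (LRU->MRU): [peach rat lime ram grape dog hen]
  15. access rat: HIT. Cache (LRU->MRU): [peach lime ram grape dog hen rat]
  16. access hen: HIT. Cache (LRU->MRU): [peach lime ram grape dog rat hen]
  17. access hen: HIT. Cache (LRU->MRU): [peach lime ram grape dog rat hen]
  18. access rat: HIT. Cache (LRU->MRU): [peach lime ram grape dog hen rat]
  19. access dog: HIT. Cache (LRU->MRU): [peach lime ram grape hen rat dog]
  20. access hen: HIT. Cache (LRU->MRU): [peach lime ram grape rat dog hen]
  21. access ram: HIT. Cache (LRU->MRU): [peach lime grape rat dog hen ram]
  22. access dog: HIT. Cache (LRU->MRU): [peach lime grape rat hen ram dog]
  23. access dog: HIT. Cache (LRU->MRU): [peach lime grape rat hen ram dog]
  24. access dog: HIT. Cache (LRU->MRU): [peach lime grape rat hen ram dog]
  25. access hen: HIT. Cache (LRU->MRU): [peach lime grape rat ram dog hen]
  26. access lime: HIT. Cache (LRU->MRU): [peach grape rat ram dog hen lime]
  27. access hen: HIT. Cache (LRU->MRU): [peach grape rat ram dog lime hen]
  28. access hen: HIT. Cache (LRU->MRU): [peach grape rat ram dog lime hen]
  29. access peach: HIT. Cache (LRU->MRU): [grape rat ram dog lime hen peach]
  30. access hen: HIT. Cache (LRU->MRU): [grape rat ram dog lime peach hen]
  31. access hen: HIT. Cache (LRU->MRU): [grape rat ram dog lime peach hen]
  32. access peach: HIT. Cache (LRU->MRU): [grape rat ram dog lime hen peach]
  33. access ram: HIT. Cache (LRU->MRU): [grape rat dog lime hen peach ram]
  34. access cat: MISS. Cache (LRU->MRU): [grape rat dog lime hen peach ram cat]
  35. access elk: MISS, evict grape. Cache (LRU->MRU): [rat dog lime hen peach ram cat elk]
Total: 26 hits, 9 misses, 1 evictions

Answer: 1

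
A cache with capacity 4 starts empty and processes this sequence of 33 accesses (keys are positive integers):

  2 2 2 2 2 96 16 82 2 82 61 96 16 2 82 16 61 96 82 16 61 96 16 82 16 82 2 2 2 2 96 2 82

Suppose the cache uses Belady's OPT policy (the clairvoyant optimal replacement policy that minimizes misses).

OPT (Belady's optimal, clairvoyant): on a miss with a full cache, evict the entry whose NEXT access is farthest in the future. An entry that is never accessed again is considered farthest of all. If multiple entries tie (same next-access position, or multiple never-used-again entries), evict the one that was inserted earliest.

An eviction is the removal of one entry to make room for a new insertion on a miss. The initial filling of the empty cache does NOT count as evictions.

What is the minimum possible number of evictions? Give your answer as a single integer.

Answer: 3

Derivation:
OPT (Belady) simulation (capacity=4):
  1. access 2: MISS. Cache: [2]
  2. access 2: HIT. Next use of 2: step 3. Cache: [2]
  3. access 2: HIT. Next use of 2: step 4. Cache: [2]
  4. access 2: HIT. Next use of 2: step 5. Cache: [2]
  5. access 2: HIT. Next use of 2: step 9. Cache: [2]
  6. access 96: MISS. Cache: [2 96]
  7. access 16: MISS. Cache: [2 96 16]
  8. access 82: MISS. Cache: [2 96 16 82]
  9. access 2: HIT. Next use of 2: step 14. Cache: [2 96 16 82]
  10. access 82: HIT. Next use of 82: step 15. Cache: [2 96 16 82]
  11. access 61: MISS, evict 82 (next use: step 15). Cache: [2 96 16 61]
  12. access 96: HIT. Next use of 96: step 18. Cache: [2 96 16 61]
  13. access 16: HIT. Next use of 16: step 16. Cache: [2 96 16 61]
  14. access 2: HIT. Next use of 2: step 27. Cache: [2 96 16 61]
  15. access 82: MISS, evict 2 (next use: step 27). Cache: [96 16 61 82]
  16. access 16: HIT. Next use of 16: step 20. Cache: [96 16 61 82]
  17. access 61: HIT. Next use of 61: step 21. Cache: [96 16 61 82]
  18. access 96: HIT. Next use of 96: step 22. Cache: [96 16 61 82]
  19. access 82: HIT. Next use of 82: step 24. Cache: [96 16 61 82]
  20. access 16: HIT. Next use of 16: step 23. Cache: [96 16 61 82]
  21. access 61: HIT. Next use of 61: never. Cache: [96 16 61 82]
  22. access 96: HIT. Next use of 96: step 31. Cache: [96 16 61 82]
  23. access 16: HIT. Next use of 16: step 25. Cache: [96 16 61 82]
  24. access 82: HIT. Next use of 82: step 26. Cache: [96 16 61 82]
  25. access 16: HIT. Next use of 16: never. Cache: [96 16 61 82]
  26. access 82: HIT. Next use of 82: step 33. Cache: [96 16 61 82]
  27. access 2: MISS, evict 16 (next use: never). Cache: [96 61 82 2]
  28. access 2: HIT. Next use of 2: step 29. Cache: [96 61 82 2]
  29. access 2: HIT. Next use of 2: step 30. Cache: [96 61 82 2]
  30. access 2: HIT. Next use of 2: step 32. Cache: [96 61 82 2]
  31. access 96: HIT. Next use of 96: never. Cache: [96 61 82 2]
  32. access 2: HIT. Next use of 2: never. Cache: [96 61 82 2]
  33. access 82: HIT. Next use of 82: never. Cache: [96 61 82 2]
Total: 26 hits, 7 misses, 3 evictions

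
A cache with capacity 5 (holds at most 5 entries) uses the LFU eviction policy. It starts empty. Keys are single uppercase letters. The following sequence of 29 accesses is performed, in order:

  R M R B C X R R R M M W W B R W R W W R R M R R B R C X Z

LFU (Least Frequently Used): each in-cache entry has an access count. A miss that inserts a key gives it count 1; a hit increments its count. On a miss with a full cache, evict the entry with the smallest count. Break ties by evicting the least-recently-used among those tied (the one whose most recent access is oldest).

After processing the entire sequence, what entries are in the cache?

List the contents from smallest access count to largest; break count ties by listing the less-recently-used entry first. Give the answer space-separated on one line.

Answer: Z B M W R

Derivation:
LFU simulation (capacity=5):
  1. access R: MISS. Cache: [R(c=1)]
  2. access M: MISS. Cache: [R(c=1) M(c=1)]
  3. access R: HIT, count now 2. Cache: [M(c=1) R(c=2)]
  4. access B: MISS. Cache: [M(c=1) B(c=1) R(c=2)]
  5. access C: MISS. Cache: [M(c=1) B(c=1) C(c=1) R(c=2)]
  6. access X: MISS. Cache: [M(c=1) B(c=1) C(c=1) X(c=1) R(c=2)]
  7. access R: HIT, count now 3. Cache: [M(c=1) B(c=1) C(c=1) X(c=1) R(c=3)]
  8. access R: HIT, count now 4. Cache: [M(c=1) B(c=1) C(c=1) X(c=1) R(c=4)]
  9. access R: HIT, count now 5. Cache: [M(c=1) B(c=1) C(c=1) X(c=1) R(c=5)]
  10. access M: HIT, count now 2. Cache: [B(c=1) C(c=1) X(c=1) M(c=2) R(c=5)]
  11. access M: HIT, count now 3. Cache: [B(c=1) C(c=1) X(c=1) M(c=3) R(c=5)]
  12. access W: MISS, evict B(c=1). Cache: [C(c=1) X(c=1) W(c=1) M(c=3) R(c=5)]
  13. access W: HIT, count now 2. Cache: [C(c=1) X(c=1) W(c=2) M(c=3) R(c=5)]
  14. access B: MISS, evict C(c=1). Cache: [X(c=1) B(c=1) W(c=2) M(c=3) R(c=5)]
  15. access R: HIT, count now 6. Cache: [X(c=1) B(c=1) W(c=2) M(c=3) R(c=6)]
  16. access W: HIT, count now 3. Cache: [X(c=1) B(c=1) M(c=3) W(c=3) R(c=6)]
  17. access R: HIT, count now 7. Cache: [X(c=1) B(c=1) M(c=3) W(c=3) R(c=7)]
  18. access W: HIT, count now 4. Cache: [X(c=1) B(c=1) M(c=3) W(c=4) R(c=7)]
  19. access W: HIT, count now 5. Cache: [X(c=1) B(c=1) M(c=3) W(c=5) R(c=7)]
  20. access R: HIT, count now 8. Cache: [X(c=1) B(c=1) M(c=3) W(c=5) R(c=8)]
  21. access R: HIT, count now 9. Cache: [X(c=1) B(c=1) M(c=3) W(c=5) R(c=9)]
  22. access M: HIT, count now 4. Cache: [X(c=1) B(c=1) M(c=4) W(c=5) R(c=9)]
  23. access R: HIT, count now 10. Cache: [X(c=1) B(c=1) M(c=4) W(c=5) R(c=10)]
  24. access R: HIT, count now 11. Cache: [X(c=1) B(c=1) M(c=4) W(c=5) R(c=11)]
  25. access B: HIT, count now 2. Cache: [X(c=1) B(c=2) M(c=4) W(c=5) R(c=11)]
  26. access R: HIT, count now 12. Cache: [X(c=1) B(c=2) M(c=4) W(c=5) R(c=12)]
  27. access C: MISS, evict X(c=1). Cache: [C(c=1) B(c=2) M(c=4) W(c=5) R(c=12)]
  28. access X: MISS, evict C(c=1). Cache: [X(c=1) B(c=2) M(c=4) W(c=5) R(c=12)]
  29. access Z: MISS, evict X(c=1). Cache: [Z(c=1) B(c=2) M(c=4) W(c=5) R(c=12)]
Total: 19 hits, 10 misses, 5 evictions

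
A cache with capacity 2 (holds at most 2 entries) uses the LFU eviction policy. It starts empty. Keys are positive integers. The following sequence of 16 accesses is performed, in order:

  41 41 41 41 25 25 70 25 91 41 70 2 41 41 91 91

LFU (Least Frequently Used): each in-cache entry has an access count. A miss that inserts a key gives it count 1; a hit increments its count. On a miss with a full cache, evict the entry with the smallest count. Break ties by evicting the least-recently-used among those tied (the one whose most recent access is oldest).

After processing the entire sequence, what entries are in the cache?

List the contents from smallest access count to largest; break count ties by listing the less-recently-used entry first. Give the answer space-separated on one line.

LFU simulation (capacity=2):
  1. access 41: MISS. Cache: [41(c=1)]
  2. access 41: HIT, count now 2. Cache: [41(c=2)]
  3. access 41: HIT, count now 3. Cache: [41(c=3)]
  4. access 41: HIT, count now 4. Cache: [41(c=4)]
  5. access 25: MISS. Cache: [25(c=1) 41(c=4)]
  6. access 25: HIT, count now 2. Cache: [25(c=2) 41(c=4)]
  7. access 70: MISS, evict 25(c=2). Cache: [70(c=1) 41(c=4)]
  8. access 25: MISS, evict 70(c=1). Cache: [25(c=1) 41(c=4)]
  9. access 91: MISS, evict 25(c=1). Cache: [91(c=1) 41(c=4)]
  10. access 41: HIT, count now 5. Cache: [91(c=1) 41(c=5)]
  11. access 70: MISS, evict 91(c=1). Cache: [70(c=1) 41(c=5)]
  12. access 2: MISS, evict 70(c=1). Cache: [2(c=1) 41(c=5)]
  13. access 41: HIT, count now 6. Cache: [2(c=1) 41(c=6)]
  14. access 41: HIT, count now 7. Cache: [2(c=1) 41(c=7)]
  15. access 91: MISS, evict 2(c=1). Cache: [91(c=1) 41(c=7)]
  16. access 91: HIT, count now 2. Cache: [91(c=2) 41(c=7)]
Total: 8 hits, 8 misses, 6 evictions

Answer: 91 41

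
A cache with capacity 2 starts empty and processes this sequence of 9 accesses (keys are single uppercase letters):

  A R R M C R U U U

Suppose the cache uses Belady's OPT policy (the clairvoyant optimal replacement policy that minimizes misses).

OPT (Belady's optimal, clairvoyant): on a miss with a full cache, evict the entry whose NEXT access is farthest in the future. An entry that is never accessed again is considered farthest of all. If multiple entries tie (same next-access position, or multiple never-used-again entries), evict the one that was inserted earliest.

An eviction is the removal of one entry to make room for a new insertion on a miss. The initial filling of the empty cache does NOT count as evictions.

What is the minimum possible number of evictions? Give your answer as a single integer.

OPT (Belady) simulation (capacity=2):
  1. access A: MISS. Cache: [A]
  2. access R: MISS. Cache: [A R]
  3. access R: HIT. Next use of R: step 6. Cache: [A R]
  4. access M: MISS, evict A (next use: never). Cache: [R M]
  5. access C: MISS, evict M (next use: never). Cache: [R C]
  6. access R: HIT. Next use of R: never. Cache: [R C]
  7. access U: MISS, evict R (next use: never). Cache: [C U]
  8. access U: HIT. Next use of U: step 9. Cache: [C U]
  9. access U: HIT. Next use of U: never. Cache: [C U]
Total: 4 hits, 5 misses, 3 evictions

Answer: 3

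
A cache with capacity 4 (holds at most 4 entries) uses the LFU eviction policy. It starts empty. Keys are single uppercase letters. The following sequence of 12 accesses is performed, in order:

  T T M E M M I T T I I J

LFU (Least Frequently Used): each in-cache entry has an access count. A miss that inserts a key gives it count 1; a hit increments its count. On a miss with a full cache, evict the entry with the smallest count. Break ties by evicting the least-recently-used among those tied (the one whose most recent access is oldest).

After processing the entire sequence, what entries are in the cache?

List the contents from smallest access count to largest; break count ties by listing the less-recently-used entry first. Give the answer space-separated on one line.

Answer: J M I T

Derivation:
LFU simulation (capacity=4):
  1. access T: MISS. Cache: [T(c=1)]
  2. access T: HIT, count now 2. Cache: [T(c=2)]
  3. access M: MISS. Cache: [M(c=1) T(c=2)]
  4. access E: MISS. Cache: [M(c=1) E(c=1) T(c=2)]
  5. access M: HIT, count now 2. Cache: [E(c=1) T(c=2) M(c=2)]
  6. access M: HIT, count now 3. Cache: [E(c=1) T(c=2) M(c=3)]
  7. access I: MISS. Cache: [E(c=1) I(c=1) T(c=2) M(c=3)]
  8. access T: HIT, count now 3. Cache: [E(c=1) I(c=1) M(c=3) T(c=3)]
  9. access T: HIT, count now 4. Cache: [E(c=1) I(c=1) M(c=3) T(c=4)]
  10. access I: HIT, count now 2. Cache: [E(c=1) I(c=2) M(c=3) T(c=4)]
  11. access I: HIT, count now 3. Cache: [E(c=1) M(c=3) I(c=3) T(c=4)]
  12. access J: MISS, evict E(c=1). Cache: [J(c=1) M(c=3) I(c=3) T(c=4)]
Total: 7 hits, 5 misses, 1 evictions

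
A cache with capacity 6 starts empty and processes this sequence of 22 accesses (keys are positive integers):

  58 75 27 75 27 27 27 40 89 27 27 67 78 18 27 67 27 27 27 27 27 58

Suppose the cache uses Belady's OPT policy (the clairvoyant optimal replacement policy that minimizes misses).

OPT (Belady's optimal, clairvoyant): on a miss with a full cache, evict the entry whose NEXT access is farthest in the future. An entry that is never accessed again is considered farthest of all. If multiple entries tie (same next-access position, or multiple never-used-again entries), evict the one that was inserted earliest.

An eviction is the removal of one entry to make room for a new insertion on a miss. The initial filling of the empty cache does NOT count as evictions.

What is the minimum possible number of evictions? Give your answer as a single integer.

Answer: 2

Derivation:
OPT (Belady) simulation (capacity=6):
  1. access 58: MISS. Cache: [58]
  2. access 75: MISS. Cache: [58 75]
  3. access 27: MISS. Cache: [58 75 27]
  4. access 75: HIT. Next use of 75: never. Cache: [58 75 27]
  5. access 27: HIT. Next use of 27: step 6. Cache: [58 75 27]
  6. access 27: HIT. Next use of 27: step 7. Cache: [58 75 27]
  7. access 27: HIT. Next use of 27: step 10. Cache: [58 75 27]
  8. access 40: MISS. Cache: [58 75 27 40]
  9. access 89: MISS. Cache: [58 75 27 40 89]
  10. access 27: HIT. Next use of 27: step 11. Cache: [58 75 27 40 89]
  11. access 27: HIT. Next use of 27: step 15. Cache: [58 75 27 40 89]
  12. access 67: MISS. Cache: [58 75 27 40 89 67]
  13. access 78: MISS, evict 75 (next use: never). Cache: [58 27 40 89 67 78]
  14. access 18: MISS, evict 40 (next use: never). Cache: [58 27 89 67 78 18]
  15. access 27: HIT. Next use of 27: step 17. Cache: [58 27 89 67 78 18]
  16. access 67: HIT. Next use of 67: never. Cache: [58 27 89 67 78 18]
  17. access 27: HIT. Next use of 27: step 18. Cache: [58 27 89 67 78 18]
  18. access 27: HIT. Next use of 27: step 19. Cache: [58 27 89 67 78 18]
  19. access 27: HIT. Next use of 27: step 20. Cache: [58 27 89 67 78 18]
  20. access 27: HIT. Next use of 27: step 21. Cache: [58 27 89 67 78 18]
  21. access 27: HIT. Next use of 27: never. Cache: [58 27 89 67 78 18]
  22. access 58: HIT. Next use of 58: never. Cache: [58 27 89 67 78 18]
Total: 14 hits, 8 misses, 2 evictions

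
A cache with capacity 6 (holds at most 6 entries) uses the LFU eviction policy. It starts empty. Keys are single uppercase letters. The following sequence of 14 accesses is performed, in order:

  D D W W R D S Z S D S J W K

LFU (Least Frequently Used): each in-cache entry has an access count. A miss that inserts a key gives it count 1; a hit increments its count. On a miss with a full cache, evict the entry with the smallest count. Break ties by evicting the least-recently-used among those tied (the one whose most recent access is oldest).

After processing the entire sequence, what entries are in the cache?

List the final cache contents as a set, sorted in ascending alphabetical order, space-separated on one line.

LFU simulation (capacity=6):
  1. access D: MISS. Cache: [D(c=1)]
  2. access D: HIT, count now 2. Cache: [D(c=2)]
  3. access W: MISS. Cache: [W(c=1) D(c=2)]
  4. access W: HIT, count now 2. Cache: [D(c=2) W(c=2)]
  5. access R: MISS. Cache: [R(c=1) D(c=2) W(c=2)]
  6. access D: HIT, count now 3. Cache: [R(c=1) W(c=2) D(c=3)]
  7. access S: MISS. Cache: [R(c=1) S(c=1) W(c=2) D(c=3)]
  8. access Z: MISS. Cache: [R(c=1) S(c=1) Z(c=1) W(c=2) D(c=3)]
  9. access S: HIT, count now 2. Cache: [R(c=1) Z(c=1) W(c=2) S(c=2) D(c=3)]
  10. access D: HIT, count now 4. Cache: [R(c=1) Z(c=1) W(c=2) S(c=2) D(c=4)]
  11. access S: HIT, count now 3. Cache: [R(c=1) Z(c=1) W(c=2) S(c=3) D(c=4)]
  12. access J: MISS. Cache: [R(c=1) Z(c=1) J(c=1) W(c=2) S(c=3) D(c=4)]
  13. access W: HIT, count now 3. Cache: [R(c=1) Z(c=1) J(c=1) S(c=3) W(c=3) D(c=4)]
  14. access K: MISS, evict R(c=1). Cache: [Z(c=1) J(c=1) K(c=1) S(c=3) W(c=3) D(c=4)]
Total: 7 hits, 7 misses, 1 evictions

Answer: D J K S W Z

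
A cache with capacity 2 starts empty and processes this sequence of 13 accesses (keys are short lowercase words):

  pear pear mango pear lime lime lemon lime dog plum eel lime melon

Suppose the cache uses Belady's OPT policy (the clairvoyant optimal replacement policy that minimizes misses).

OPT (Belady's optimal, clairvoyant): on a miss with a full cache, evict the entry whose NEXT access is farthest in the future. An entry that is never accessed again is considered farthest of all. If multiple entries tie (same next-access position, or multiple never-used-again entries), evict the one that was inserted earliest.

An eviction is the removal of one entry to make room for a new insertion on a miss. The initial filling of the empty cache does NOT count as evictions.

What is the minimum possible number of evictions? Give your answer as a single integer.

OPT (Belady) simulation (capacity=2):
  1. access pear: MISS. Cache: [pear]
  2. access pear: HIT. Next use of pear: step 4. Cache: [pear]
  3. access mango: MISS. Cache: [pear mango]
  4. access pear: HIT. Next use of pear: never. Cache: [pear mango]
  5. access lime: MISS, evict pear (next use: never). Cache: [mango lime]
  6. access lime: HIT. Next use of lime: step 8. Cache: [mango lime]
  7. access lemon: MISS, evict mango (next use: never). Cache: [lime lemon]
  8. access lime: HIT. Next use of lime: step 12. Cache: [lime lemon]
  9. access dog: MISS, evict lemon (next use: never). Cache: [lime dog]
  10. access plum: MISS, evict dog (next use: never). Cache: [lime plum]
  11. access eel: MISS, evict plum (next use: never). Cache: [lime eel]
  12. access lime: HIT. Next use of lime: never. Cache: [lime eel]
  13. access melon: MISS, evict lime (next use: never). Cache: [eel melon]
Total: 5 hits, 8 misses, 6 evictions

Answer: 6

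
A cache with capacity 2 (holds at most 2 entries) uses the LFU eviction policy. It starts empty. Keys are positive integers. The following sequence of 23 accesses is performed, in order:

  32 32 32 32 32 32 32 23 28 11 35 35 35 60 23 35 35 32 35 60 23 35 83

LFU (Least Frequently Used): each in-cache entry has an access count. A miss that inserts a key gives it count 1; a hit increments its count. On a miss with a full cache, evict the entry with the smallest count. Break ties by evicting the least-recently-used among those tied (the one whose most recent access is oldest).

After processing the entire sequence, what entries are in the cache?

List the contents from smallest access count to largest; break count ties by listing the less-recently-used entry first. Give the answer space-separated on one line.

LFU simulation (capacity=2):
  1. access 32: MISS. Cache: [32(c=1)]
  2. access 32: HIT, count now 2. Cache: [32(c=2)]
  3. access 32: HIT, count now 3. Cache: [32(c=3)]
  4. access 32: HIT, count now 4. Cache: [32(c=4)]
  5. access 32: HIT, count now 5. Cache: [32(c=5)]
  6. access 32: HIT, count now 6. Cache: [32(c=6)]
  7. access 32: HIT, count now 7. Cache: [32(c=7)]
  8. access 23: MISS. Cache: [23(c=1) 32(c=7)]
  9. access 28: MISS, evict 23(c=1). Cache: [28(c=1) 32(c=7)]
  10. access 11: MISS, evict 28(c=1). Cache: [11(c=1) 32(c=7)]
  11. access 35: MISS, evict 11(c=1). Cache: [35(c=1) 32(c=7)]
  12. access 35: HIT, count now 2. Cache: [35(c=2) 32(c=7)]
  13. access 35: HIT, count now 3. Cache: [35(c=3) 32(c=7)]
  14. access 60: MISS, evict 35(c=3). Cache: [60(c=1) 32(c=7)]
  15. access 23: MISS, evict 60(c=1). Cache: [23(c=1) 32(c=7)]
  16. access 35: MISS, evict 23(c=1). Cache: [35(c=1) 32(c=7)]
  17. access 35: HIT, count now 2. Cache: [35(c=2) 32(c=7)]
  18. access 32: HIT, count now 8. Cache: [35(c=2) 32(c=8)]
  19. access 35: HIT, count now 3. Cache: [35(c=3) 32(c=8)]
  20. access 60: MISS, evict 35(c=3). Cache: [60(c=1) 32(c=8)]
  21. access 23: MISS, evict 60(c=1). Cache: [23(c=1) 32(c=8)]
  22. access 35: MISS, evict 23(c=1). Cache: [35(c=1) 32(c=8)]
  23. access 83: MISS, evict 35(c=1). Cache: [83(c=1) 32(c=8)]
Total: 11 hits, 12 misses, 10 evictions

Answer: 83 32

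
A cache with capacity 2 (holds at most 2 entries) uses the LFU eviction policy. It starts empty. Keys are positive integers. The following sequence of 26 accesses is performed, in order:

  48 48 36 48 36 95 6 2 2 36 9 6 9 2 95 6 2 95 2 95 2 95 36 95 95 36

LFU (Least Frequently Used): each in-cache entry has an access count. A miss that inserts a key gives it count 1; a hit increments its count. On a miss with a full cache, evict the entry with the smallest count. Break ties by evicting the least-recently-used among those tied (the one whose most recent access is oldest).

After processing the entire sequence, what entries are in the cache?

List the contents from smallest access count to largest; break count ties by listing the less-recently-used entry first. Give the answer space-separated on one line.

Answer: 36 48

Derivation:
LFU simulation (capacity=2):
  1. access 48: MISS. Cache: [48(c=1)]
  2. access 48: HIT, count now 2. Cache: [48(c=2)]
  3. access 36: MISS. Cache: [36(c=1) 48(c=2)]
  4. access 48: HIT, count now 3. Cache: [36(c=1) 48(c=3)]
  5. access 36: HIT, count now 2. Cache: [36(c=2) 48(c=3)]
  6. access 95: MISS, evict 36(c=2). Cache: [95(c=1) 48(c=3)]
  7. access 6: MISS, evict 95(c=1). Cache: [6(c=1) 48(c=3)]
  8. access 2: MISS, evict 6(c=1). Cache: [2(c=1) 48(c=3)]
  9. access 2: HIT, count now 2. Cache: [2(c=2) 48(c=3)]
  10. access 36: MISS, evict 2(c=2). Cache: [36(c=1) 48(c=3)]
  11. access 9: MISS, evict 36(c=1). Cache: [9(c=1) 48(c=3)]
  12. access 6: MISS, evict 9(c=1). Cache: [6(c=1) 48(c=3)]
  13. access 9: MISS, evict 6(c=1). Cache: [9(c=1) 48(c=3)]
  14. access 2: MISS, evict 9(c=1). Cache: [2(c=1) 48(c=3)]
  15. access 95: MISS, evict 2(c=1). Cache: [95(c=1) 48(c=3)]
  16. access 6: MISS, evict 95(c=1). Cache: [6(c=1) 48(c=3)]
  17. access 2: MISS, evict 6(c=1). Cache: [2(c=1) 48(c=3)]
  18. access 95: MISS, evict 2(c=1). Cache: [95(c=1) 48(c=3)]
  19. access 2: MISS, evict 95(c=1). Cache: [2(c=1) 48(c=3)]
  20. access 95: MISS, evict 2(c=1). Cache: [95(c=1) 48(c=3)]
  21. access 2: MISS, evict 95(c=1). Cache: [2(c=1) 48(c=3)]
  22. access 95: MISS, evict 2(c=1). Cache: [95(c=1) 48(c=3)]
  23. access 36: MISS, evict 95(c=1). Cache: [36(c=1) 48(c=3)]
  24. access 95: MISS, evict 36(c=1). Cache: [95(c=1) 48(c=3)]
  25. access 95: HIT, count now 2. Cache: [95(c=2) 48(c=3)]
  26. access 36: MISS, evict 95(c=2). Cache: [36(c=1) 48(c=3)]
Total: 5 hits, 21 misses, 19 evictions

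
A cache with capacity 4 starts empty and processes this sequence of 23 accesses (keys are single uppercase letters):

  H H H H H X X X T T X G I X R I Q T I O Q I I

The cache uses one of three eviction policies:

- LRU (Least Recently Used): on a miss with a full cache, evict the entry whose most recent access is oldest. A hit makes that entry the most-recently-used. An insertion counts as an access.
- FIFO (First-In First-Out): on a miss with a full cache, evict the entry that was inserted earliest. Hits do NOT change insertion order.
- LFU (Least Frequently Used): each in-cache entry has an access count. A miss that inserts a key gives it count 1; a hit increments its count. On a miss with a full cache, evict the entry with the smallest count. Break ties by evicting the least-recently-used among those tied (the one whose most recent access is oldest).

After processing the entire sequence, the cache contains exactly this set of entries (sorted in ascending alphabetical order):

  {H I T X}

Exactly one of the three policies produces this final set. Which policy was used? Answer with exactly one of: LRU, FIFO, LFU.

Answer: LFU

Derivation:
Simulating under each policy and comparing final sets:
  LRU: final set = {I O Q T} -> differs
  FIFO: final set = {I O Q T} -> differs
  LFU: final set = {H I T X} -> MATCHES target
Only LFU produces the target set.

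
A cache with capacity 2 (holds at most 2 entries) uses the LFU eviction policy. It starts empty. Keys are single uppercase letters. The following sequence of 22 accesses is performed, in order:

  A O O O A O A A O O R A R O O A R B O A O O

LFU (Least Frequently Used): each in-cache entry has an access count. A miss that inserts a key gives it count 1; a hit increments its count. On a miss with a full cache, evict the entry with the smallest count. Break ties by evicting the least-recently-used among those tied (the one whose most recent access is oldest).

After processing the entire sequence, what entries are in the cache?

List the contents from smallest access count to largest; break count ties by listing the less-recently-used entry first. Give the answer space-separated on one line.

LFU simulation (capacity=2):
  1. access A: MISS. Cache: [A(c=1)]
  2. access O: MISS. Cache: [A(c=1) O(c=1)]
  3. access O: HIT, count now 2. Cache: [A(c=1) O(c=2)]
  4. access O: HIT, count now 3. Cache: [A(c=1) O(c=3)]
  5. access A: HIT, count now 2. Cache: [A(c=2) O(c=3)]
  6. access O: HIT, count now 4. Cache: [A(c=2) O(c=4)]
  7. access A: HIT, count now 3. Cache: [A(c=3) O(c=4)]
  8. access A: HIT, count now 4. Cache: [O(c=4) A(c=4)]
  9. access O: HIT, count now 5. Cache: [A(c=4) O(c=5)]
  10. access O: HIT, count now 6. Cache: [A(c=4) O(c=6)]
  11. access R: MISS, evict A(c=4). Cache: [R(c=1) O(c=6)]
  12. access A: MISS, evict R(c=1). Cache: [A(c=1) O(c=6)]
  13. access R: MISS, evict A(c=1). Cache: [R(c=1) O(c=6)]
  14. access O: HIT, count now 7. Cache: [R(c=1) O(c=7)]
  15. access O: HIT, count now 8. Cache: [R(c=1) O(c=8)]
  16. access A: MISS, evict R(c=1). Cache: [A(c=1) O(c=8)]
  17. access R: MISS, evict A(c=1). Cache: [R(c=1) O(c=8)]
  18. access B: MISS, evict R(c=1). Cache: [B(c=1) O(c=8)]
  19. access O: HIT, count now 9. Cache: [B(c=1) O(c=9)]
  20. access A: MISS, evict B(c=1). Cache: [A(c=1) O(c=9)]
  21. access O: HIT, count now 10. Cache: [A(c=1) O(c=10)]
  22. access O: HIT, count now 11. Cache: [A(c=1) O(c=11)]
Total: 13 hits, 9 misses, 7 evictions

Answer: A O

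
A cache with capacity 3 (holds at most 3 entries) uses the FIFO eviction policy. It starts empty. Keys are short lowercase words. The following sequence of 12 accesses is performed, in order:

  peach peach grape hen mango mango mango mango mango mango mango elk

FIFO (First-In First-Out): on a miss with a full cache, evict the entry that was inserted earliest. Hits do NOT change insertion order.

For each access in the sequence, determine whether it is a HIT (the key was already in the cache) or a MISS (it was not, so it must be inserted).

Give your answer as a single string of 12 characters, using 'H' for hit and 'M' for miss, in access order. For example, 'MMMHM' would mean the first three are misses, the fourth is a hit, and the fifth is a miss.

Answer: MHMMMHHHHHHM

Derivation:
FIFO simulation (capacity=3):
  1. access peach: MISS. Cache (old->new): [peach]
  2. access peach: HIT. Cache (old->new): [peach]
  3. access grape: MISS. Cache (old->new): [peach grape]
  4. access hen: MISS. Cache (old->new): [peach grape hen]
  5. access mango: MISS, evict peach. Cache (old->new): [grape hen mango]
  6. access mango: HIT. Cache (old->new): [grape hen mango]
  7. access mango: HIT. Cache (old->new): [grape hen mango]
  8. access mango: HIT. Cache (old->new): [grape hen mango]
  9. access mango: HIT. Cache (old->new): [grape hen mango]
  10. access mango: HIT. Cache (old->new): [grape hen mango]
  11. access mango: HIT. Cache (old->new): [grape hen mango]
  12. access elk: MISS, evict grape. Cache (old->new): [hen mango elk]
Total: 7 hits, 5 misses, 2 evictions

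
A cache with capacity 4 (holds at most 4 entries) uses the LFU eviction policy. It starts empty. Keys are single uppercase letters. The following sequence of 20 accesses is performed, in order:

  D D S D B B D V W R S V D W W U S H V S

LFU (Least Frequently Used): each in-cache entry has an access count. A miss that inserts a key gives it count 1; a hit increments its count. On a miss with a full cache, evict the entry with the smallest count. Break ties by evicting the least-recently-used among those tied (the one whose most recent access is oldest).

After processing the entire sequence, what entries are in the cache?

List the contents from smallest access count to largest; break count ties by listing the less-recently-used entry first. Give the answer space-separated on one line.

LFU simulation (capacity=4):
  1. access D: MISS. Cache: [D(c=1)]
  2. access D: HIT, count now 2. Cache: [D(c=2)]
  3. access S: MISS. Cache: [S(c=1) D(c=2)]
  4. access D: HIT, count now 3. Cache: [S(c=1) D(c=3)]
  5. access B: MISS. Cache: [S(c=1) B(c=1) D(c=3)]
  6. access B: HIT, count now 2. Cache: [S(c=1) B(c=2) D(c=3)]
  7. access D: HIT, count now 4. Cache: [S(c=1) B(c=2) D(c=4)]
  8. access V: MISS. Cache: [S(c=1) V(c=1) B(c=2) D(c=4)]
  9. access W: MISS, evict S(c=1). Cache: [V(c=1) W(c=1) B(c=2) D(c=4)]
  10. access R: MISS, evict V(c=1). Cache: [W(c=1) R(c=1) B(c=2) D(c=4)]
  11. access S: MISS, evict W(c=1). Cache: [R(c=1) S(c=1) B(c=2) D(c=4)]
  12. access V: MISS, evict R(c=1). Cache: [S(c=1) V(c=1) B(c=2) D(c=4)]
  13. access D: HIT, count now 5. Cache: [S(c=1) V(c=1) B(c=2) D(c=5)]
  14. access W: MISS, evict S(c=1). Cache: [V(c=1) W(c=1) B(c=2) D(c=5)]
  15. access W: HIT, count now 2. Cache: [V(c=1) B(c=2) W(c=2) D(c=5)]
  16. access U: MISS, evict V(c=1). Cache: [U(c=1) B(c=2) W(c=2) D(c=5)]
  17. access S: MISS, evict U(c=1). Cache: [S(c=1) B(c=2) W(c=2) D(c=5)]
  18. access H: MISS, evict S(c=1). Cache: [H(c=1) B(c=2) W(c=2) D(c=5)]
  19. access V: MISS, evict H(c=1). Cache: [V(c=1) B(c=2) W(c=2) D(c=5)]
  20. access S: MISS, evict V(c=1). Cache: [S(c=1) B(c=2) W(c=2) D(c=5)]
Total: 6 hits, 14 misses, 10 evictions

Answer: S B W D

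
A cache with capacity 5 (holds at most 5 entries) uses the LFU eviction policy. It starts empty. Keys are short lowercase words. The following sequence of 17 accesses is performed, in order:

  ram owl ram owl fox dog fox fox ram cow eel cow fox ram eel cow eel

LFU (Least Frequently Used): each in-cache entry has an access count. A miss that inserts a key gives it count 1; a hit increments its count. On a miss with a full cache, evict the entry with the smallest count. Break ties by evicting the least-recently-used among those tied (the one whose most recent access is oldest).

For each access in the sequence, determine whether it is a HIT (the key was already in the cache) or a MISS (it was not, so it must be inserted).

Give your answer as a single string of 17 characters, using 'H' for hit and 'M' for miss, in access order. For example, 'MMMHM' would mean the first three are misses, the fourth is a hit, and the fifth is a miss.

Answer: MMHHMMHHHMMHHHHHH

Derivation:
LFU simulation (capacity=5):
  1. access ram: MISS. Cache: [ram(c=1)]
  2. access owl: MISS. Cache: [ram(c=1) owl(c=1)]
  3. access ram: HIT, count now 2. Cache: [owl(c=1) ram(c=2)]
  4. access owl: HIT, count now 2. Cache: [ram(c=2) owl(c=2)]
  5. access fox: MISS. Cache: [fox(c=1) ram(c=2) owl(c=2)]
  6. access dog: MISS. Cache: [fox(c=1) dog(c=1) ram(c=2) owl(c=2)]
  7. access fox: HIT, count now 2. Cache: [dog(c=1) ram(c=2) owl(c=2) fox(c=2)]
  8. access fox: HIT, count now 3. Cache: [dog(c=1) ram(c=2) owl(c=2) fox(c=3)]
  9. access ram: HIT, count now 3. Cache: [dog(c=1) owl(c=2) fox(c=3) ram(c=3)]
  10. access cow: MISS. Cache: [dog(c=1) cow(c=1) owl(c=2) fox(c=3) ram(c=3)]
  11. access eel: MISS, evict dog(c=1). Cache: [cow(c=1) eel(c=1) owl(c=2) fox(c=3) ram(c=3)]
  12. access cow: HIT, count now 2. Cache: [eel(c=1) owl(c=2) cow(c=2) fox(c=3) ram(c=3)]
  13. access fox: HIT, count now 4. Cache: [eel(c=1) owl(c=2) cow(c=2) ram(c=3) fox(c=4)]
  14. access ram: HIT, count now 4. Cache: [eel(c=1) owl(c=2) cow(c=2) fox(c=4) ram(c=4)]
  15. access eel: HIT, count now 2. Cache: [owl(c=2) cow(c=2) eel(c=2) fox(c=4) ram(c=4)]
  16. access cow: HIT, count now 3. Cache: [owl(c=2) eel(c=2) cow(c=3) fox(c=4) ram(c=4)]
  17. access eel: HIT, count now 3. Cache: [owl(c=2) cow(c=3) eel(c=3) fox(c=4) ram(c=4)]
Total: 11 hits, 6 misses, 1 evictions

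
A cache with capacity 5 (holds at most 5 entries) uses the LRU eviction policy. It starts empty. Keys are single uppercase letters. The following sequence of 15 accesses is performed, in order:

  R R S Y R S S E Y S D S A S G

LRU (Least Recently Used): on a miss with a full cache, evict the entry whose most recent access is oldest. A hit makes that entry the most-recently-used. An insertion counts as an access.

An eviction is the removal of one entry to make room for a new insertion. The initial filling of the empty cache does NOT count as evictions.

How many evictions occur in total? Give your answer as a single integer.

LRU simulation (capacity=5):
  1. access R: MISS. Cache (LRU->MRU): [R]
  2. access R: HIT. Cache (LRU->MRU): [R]
  3. access S: MISS. Cache (LRU->MRU): [R S]
  4. access Y: MISS. Cache (LRU->MRU): [R S Y]
  5. access R: HIT. Cache (LRU->MRU): [S Y R]
  6. access S: HIT. Cache (LRU->MRU): [Y R S]
  7. access S: HIT. Cache (LRU->MRU): [Y R S]
  8. access E: MISS. Cache (LRU->MRU): [Y R S E]
  9. access Y: HIT. Cache (LRU->MRU): [R S E Y]
  10. access S: HIT. Cache (LRU->MRU): [R E Y S]
  11. access D: MISS. Cache (LRU->MRU): [R E Y S D]
  12. access S: HIT. Cache (LRU->MRU): [R E Y D S]
  13. access A: MISS, evict R. Cache (LRU->MRU): [E Y D S A]
  14. access S: HIT. Cache (LRU->MRU): [E Y D A S]
  15. access G: MISS, evict E. Cache (LRU->MRU): [Y D A S G]
Total: 8 hits, 7 misses, 2 evictions

Answer: 2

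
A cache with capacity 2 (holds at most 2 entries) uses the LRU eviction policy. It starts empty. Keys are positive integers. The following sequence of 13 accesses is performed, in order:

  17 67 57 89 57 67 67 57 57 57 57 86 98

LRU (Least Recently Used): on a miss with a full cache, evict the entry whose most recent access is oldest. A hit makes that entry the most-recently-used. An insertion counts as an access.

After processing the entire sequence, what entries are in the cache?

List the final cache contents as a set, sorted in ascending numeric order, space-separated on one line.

LRU simulation (capacity=2):
  1. access 17: MISS. Cache (LRU->MRU): [17]
  2. access 67: MISS. Cache (LRU->MRU): [17 67]
  3. access 57: MISS, evict 17. Cache (LRU->MRU): [67 57]
  4. access 89: MISS, evict 67. Cache (LRU->MRU): [57 89]
  5. access 57: HIT. Cache (LRU->MRU): [89 57]
  6. access 67: MISS, evict 89. Cache (LRU->MRU): [57 67]
  7. access 67: HIT. Cache (LRU->MRU): [57 67]
  8. access 57: HIT. Cache (LRU->MRU): [67 57]
  9. access 57: HIT. Cache (LRU->MRU): [67 57]
  10. access 57: HIT. Cache (LRU->MRU): [67 57]
  11. access 57: HIT. Cache (LRU->MRU): [67 57]
  12. access 86: MISS, evict 67. Cache (LRU->MRU): [57 86]
  13. access 98: MISS, evict 57. Cache (LRU->MRU): [86 98]
Total: 6 hits, 7 misses, 5 evictions

Answer: 86 98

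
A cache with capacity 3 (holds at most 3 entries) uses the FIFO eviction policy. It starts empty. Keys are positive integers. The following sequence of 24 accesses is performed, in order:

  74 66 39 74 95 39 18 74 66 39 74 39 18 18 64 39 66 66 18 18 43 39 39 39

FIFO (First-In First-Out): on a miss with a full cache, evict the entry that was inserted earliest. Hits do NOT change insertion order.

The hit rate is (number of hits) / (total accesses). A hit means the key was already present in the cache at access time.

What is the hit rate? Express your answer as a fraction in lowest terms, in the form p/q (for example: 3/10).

Answer: 11/24

Derivation:
FIFO simulation (capacity=3):
  1. access 74: MISS. Cache (old->new): [74]
  2. access 66: MISS. Cache (old->new): [74 66]
  3. access 39: MISS. Cache (old->new): [74 66 39]
  4. access 74: HIT. Cache (old->new): [74 66 39]
  5. access 95: MISS, evict 74. Cache (old->new): [66 39 95]
  6. access 39: HIT. Cache (old->new): [66 39 95]
  7. access 18: MISS, evict 66. Cache (old->new): [39 95 18]
  8. access 74: MISS, evict 39. Cache (old->new): [95 18 74]
  9. access 66: MISS, evict 95. Cache (old->new): [18 74 66]
  10. access 39: MISS, evict 18. Cache (old->new): [74 66 39]
  11. access 74: HIT. Cache (old->new): [74 66 39]
  12. access 39: HIT. Cache (old->new): [74 66 39]
  13. access 18: MISS, evict 74. Cache (old->new): [66 39 18]
  14. access 18: HIT. Cache (old->new): [66 39 18]
  15. access 64: MISS, evict 66. Cache (old->new): [39 18 64]
  16. access 39: HIT. Cache (old->new): [39 18 64]
  17. access 66: MISS, evict 39. Cache (old->new): [18 64 66]
  18. access 66: HIT. Cache (old->new): [18 64 66]
  19. access 18: HIT. Cache (old->new): [18 64 66]
  20. access 18: HIT. Cache (old->new): [18 64 66]
  21. access 43: MISS, evict 18. Cache (old->new): [64 66 43]
  22. access 39: MISS, evict 64. Cache (old->new): [66 43 39]
  23. access 39: HIT. Cache (old->new): [66 43 39]
  24. access 39: HIT. Cache (old->new): [66 43 39]
Total: 11 hits, 13 misses, 10 evictions

Hit rate = 11/24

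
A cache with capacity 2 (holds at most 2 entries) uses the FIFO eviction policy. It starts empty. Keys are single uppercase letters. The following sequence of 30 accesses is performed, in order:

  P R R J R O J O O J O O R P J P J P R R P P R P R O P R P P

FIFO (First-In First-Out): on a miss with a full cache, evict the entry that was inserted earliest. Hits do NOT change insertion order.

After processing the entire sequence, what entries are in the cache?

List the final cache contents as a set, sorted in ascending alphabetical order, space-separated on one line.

Answer: P R

Derivation:
FIFO simulation (capacity=2):
  1. access P: MISS. Cache (old->new): [P]
  2. access R: MISS. Cache (old->new): [P R]
  3. access R: HIT. Cache (old->new): [P R]
  4. access J: MISS, evict P. Cache (old->new): [R J]
  5. access R: HIT. Cache (old->new): [R J]
  6. access O: MISS, evict R. Cache (old->new): [J O]
  7. access J: HIT. Cache (old->new): [J O]
  8. access O: HIT. Cache (old->new): [J O]
  9. access O: HIT. Cache (old->new): [J O]
  10. access J: HIT. Cache (old->new): [J O]
  11. access O: HIT. Cache (old->new): [J O]
  12. access O: HIT. Cache (old->new): [J O]
  13. access R: MISS, evict J. Cache (old->new): [O R]
  14. access P: MISS, evict O. Cache (old->new): [R P]
  15. access J: MISS, evict R. Cache (old->new): [P J]
  16. access P: HIT. Cache (old->new): [P J]
  17. access J: HIT. Cache (old->new): [P J]
  18. access P: HIT. Cache (old->new): [P J]
  19. access R: MISS, evict P. Cache (old->new): [J R]
  20. access R: HIT. Cache (old->new): [J R]
  21. access P: MISS, evict J. Cache (old->new): [R P]
  22. access P: HIT. Cache (old->new): [R P]
  23. access R: HIT. Cache (old->new): [R P]
  24. access P: HIT. Cache (old->new): [R P]
  25. access R: HIT. Cache (old->new): [R P]
  26. access O: MISS, evict R. Cache (old->new): [P O]
  27. access P: HIT. Cache (old->new): [P O]
  28. access R: MISS, evict P. Cache (old->new): [O R]
  29. access P: MISS, evict O. Cache (old->new): [R P]
  30. access P: HIT. Cache (old->new): [R P]
Total: 18 hits, 12 misses, 10 evictions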